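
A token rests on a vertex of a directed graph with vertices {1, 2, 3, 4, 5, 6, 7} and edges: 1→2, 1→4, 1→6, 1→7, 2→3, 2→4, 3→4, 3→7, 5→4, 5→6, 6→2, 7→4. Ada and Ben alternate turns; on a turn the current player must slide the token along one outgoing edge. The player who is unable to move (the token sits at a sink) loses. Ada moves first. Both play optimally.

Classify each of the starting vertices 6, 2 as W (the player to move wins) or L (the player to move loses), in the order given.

Use the standard recursion: the mover loses at a terminal position; elsewhere, the mover wins exactly when some move hands the opponent an L position.
Every edge goes from a vertex to one that appears earlier in the order 4, 7, 3, 2, 6, 5, 1, so processing vertices in that order labels each vertex after all of its successors.
4: no outgoing edge → L
7: W (go to 4, an L position)
3: W (go to 4, an L position)
2: W (go to 4, an L position)
6: L (sole option 2(W) is W)
5: W (go to 6, an L position)
1: W (go to 6, an L position)

6: L, 2: W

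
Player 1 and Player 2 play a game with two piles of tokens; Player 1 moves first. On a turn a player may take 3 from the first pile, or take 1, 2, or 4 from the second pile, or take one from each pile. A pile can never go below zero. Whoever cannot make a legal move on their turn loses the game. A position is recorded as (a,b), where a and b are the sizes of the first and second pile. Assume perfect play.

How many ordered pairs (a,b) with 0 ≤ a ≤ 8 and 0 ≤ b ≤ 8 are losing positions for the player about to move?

27

Positions with no move are L. A position that does have a move is losing for the player to move precisely when every available move leads to a winning position for the opponent. Fill in the labels:
Every move lowers a or b (never raises either), so fill the grid row by row in increasing a, and left to right within a row: each cell's successors are then already labelled.
      b=0  b=1  b=2  b=3  b=4  b=5  b=6  b=7  b=8
a=0:    L    W    W    L    W    W    L    W    W
a=1:    L    W    W    L    W    W    L    W    W
a=2:    L    W    W    L    W    W    L    W    W
a=3:    W    W    L    W    W    L    W    W    L
a=4:    W    L    W    W    L    W    W    L    W
a=5:    W    L    W    W    L    W    W    L    W
a=6:    L    W    W    L    W    W    L    W    W
a=7:    L    W    W    L    W    W    L    W    W
a=8:    L    W    W    L    W    W    L    W    W
Cells with no legal move (terminal, hence L): (0,0), (1,0), (2,0).
The remaining L cells, each justified by listing all of its moves:
(0,3): →(0,2)(W), (0,1)(W) — all W, so L
(0,6): →(0,5)(W), (0,4)(W), (0,2)(W) — all W, so L
(1,3): →(1,2)(W), (1,1)(W), (0,2)(W) — all W, so L
(1,6): →(1,5)(W), (1,4)(W), (1,2)(W), (0,5)(W) — all W, so L
(2,3): →(2,2)(W), (2,1)(W), (1,2)(W) — all W, so L
(2,6): →(2,5)(W), (2,4)(W), (2,2)(W), (1,5)(W) — all W, so L
(3,2): →(0,2)(W), (3,1)(W), (3,0)(W), (2,1)(W) — all W, so L
(3,5): →(0,5)(W), (3,4)(W), (3,3)(W), (3,1)(W), (2,4)(W) — all W, so L
(3,8): →(0,8)(W), (3,7)(W), (3,6)(W), (3,4)(W), (2,7)(W) — all W, so L
(4,1): →(1,1)(W), (4,0)(W), (3,0)(W) — all W, so L
(4,4): →(1,4)(W), (4,3)(W), (4,2)(W), (4,0)(W), (3,3)(W) — all W, so L
(4,7): →(1,7)(W), (4,6)(W), (4,5)(W), (4,3)(W), (3,6)(W) — all W, so L
(5,1): →(2,1)(W), (5,0)(W), (4,0)(W) — all W, so L
(5,4): →(2,4)(W), (5,3)(W), (5,2)(W), (5,0)(W), (4,3)(W) — all W, so L
(5,7): →(2,7)(W), (5,6)(W), (5,5)(W), (5,3)(W), (4,6)(W) — all W, so L
(6,0): →(3,0)(W) only, which is W, so L
(6,3): →(3,3)(W), (6,2)(W), (6,1)(W), (5,2)(W) — all W, so L
(6,6): →(3,6)(W), (6,5)(W), (6,4)(W), (6,2)(W), (5,5)(W) — all W, so L
(7,0): →(4,0)(W) only, which is W, so L
(7,3): →(4,3)(W), (7,2)(W), (7,1)(W), (6,2)(W) — all W, so L
(7,6): →(4,6)(W), (7,5)(W), (7,4)(W), (7,2)(W), (6,5)(W) — all W, so L
(8,0): →(5,0)(W) only, which is W, so L
(8,3): →(5,3)(W), (8,2)(W), (8,1)(W), (7,2)(W) — all W, so L
(8,6): →(5,6)(W), (8,5)(W), (8,4)(W), (8,2)(W), (7,5)(W) — all W, so L
Every other cell has at least one move into one of the L cells above, so it is W.
L cells per row: a=0: 3, a=1: 3, a=2: 3, a=3: 3, a=4: 3, a=5: 3, a=6: 3, a=7: 3, a=8: 3; total 27.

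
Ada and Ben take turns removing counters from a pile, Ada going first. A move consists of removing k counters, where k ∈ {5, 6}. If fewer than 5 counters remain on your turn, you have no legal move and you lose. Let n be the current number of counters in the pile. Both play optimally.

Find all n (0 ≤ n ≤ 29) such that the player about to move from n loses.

0, 1, 2, 3, 4, 11, 12, 13, 14, 15, 22, 23, 24, 25, 26

Positions with no move are L. A position that does have a move is losing for the player to move precisely when every available move leads to a winning position for the opponent. Fill in the labels:
n=0: no move → L
n=1: no move → L
n=2: no move → L
n=3: no move → L
n=4: no move → L
n=5: can move to 0, which is L ⇒ W
n=6: can move to 1, which is L ⇒ W
n=7: can move to 2, which is L ⇒ W
n=8: can move to 3, which is L ⇒ W
n=9: can move to 4, which is L ⇒ W
n=10: can move to 4, which is L ⇒ W
n=11: moves to 6(W), 5(W); every one is W ⇒ L
n=12: moves to 7(W), 6(W); every one is W ⇒ L
n=13: moves to 8(W), 7(W); every one is W ⇒ L
n=14: moves to 9(W), 8(W); every one is W ⇒ L
n=15: moves to 10(W), 9(W); every one is W ⇒ L
n=16: can move to 11, which is L ⇒ W
n=17: can move to 12, which is L ⇒ W
n=18: can move to 13, which is L ⇒ W
n=19: can move to 14, which is L ⇒ W
n=20: can move to 15, which is L ⇒ W
n=21: can move to 15, which is L ⇒ W
n=22: moves to 17(W), 16(W); every one is W ⇒ L
n=23: moves to 18(W), 17(W); every one is W ⇒ L
n=24: moves to 19(W), 18(W); every one is W ⇒ L
n=25: moves to 20(W), 19(W); every one is W ⇒ L
n=26: moves to 21(W), 20(W); every one is W ⇒ L
n=27: can move to 22, which is L ⇒ W
n=28: can move to 23, which is L ⇒ W
n=29: can move to 24, which is L ⇒ W
The losing starting values of n are exactly the entries labelled L in this table (15 of them).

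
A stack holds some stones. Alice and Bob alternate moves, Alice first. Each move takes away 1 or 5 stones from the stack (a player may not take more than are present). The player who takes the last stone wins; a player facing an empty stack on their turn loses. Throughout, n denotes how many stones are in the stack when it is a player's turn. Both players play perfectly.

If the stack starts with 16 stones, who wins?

Bob wins.

Positions with no move are L. A position that does have a move is losing for the player to move precisely when every available move leads to a winning position for the opponent. Fill in the labels:
n=0: no move → L
n=1: reaches L-position 0 → W
n=2: only reaches 1(W), which is W → L
n=3: reaches L-position 2 → W
n=4: only reaches 3(W), which is W → L
n=5: reaches L-position 4 → W
n=6: only reaches 5(W), 1(W), all W → L
n=7: reaches L-position 6 → W
n=8: only reaches 7(W), 3(W), all W → L
n=9: reaches L-position 8 → W
n=10: only reaches 9(W), 5(W), all W → L
n=11: reaches L-position 10 → W
n=12: only reaches 11(W), 7(W), all W → L
n=13: reaches L-position 12 → W
n=14: only reaches 13(W), 9(W), all W → L
n=15: reaches L-position 14 → W
n=16: only reaches 15(W), 11(W), all W → L
Every move from 16 reaches a W position, so the mover loses.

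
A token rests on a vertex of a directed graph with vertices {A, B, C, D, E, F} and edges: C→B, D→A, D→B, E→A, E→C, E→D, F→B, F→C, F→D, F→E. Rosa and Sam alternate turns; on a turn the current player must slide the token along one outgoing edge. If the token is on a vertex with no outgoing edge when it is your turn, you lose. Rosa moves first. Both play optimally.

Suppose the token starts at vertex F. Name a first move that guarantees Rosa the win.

Positions with no move are L. A position that does have a move is losing for the player to move precisely when every available move leads to a winning position for the opponent. Fill in the labels:
Every edge goes from a vertex to one that appears earlier in the order B, A, D, C, E, F, so processing vertices in that order labels each vertex after all of its successors.
B: no outgoing edge → L
A: no outgoing edge → L
D: W (go to A, an L position)
C: W (go to B, an L position)
E: W (go to A, an L position)
F: W (go to B, an L position)
From F, the L positions reachable in one move are: B.

Move to B.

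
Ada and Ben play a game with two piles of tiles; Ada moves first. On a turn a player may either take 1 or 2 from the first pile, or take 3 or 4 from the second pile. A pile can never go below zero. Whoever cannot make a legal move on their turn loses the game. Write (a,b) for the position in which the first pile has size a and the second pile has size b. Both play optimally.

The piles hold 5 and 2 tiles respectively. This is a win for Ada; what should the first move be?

Label each position W (a win for the player to move) or L (a loss). A position with no legal move is L; any other position is W exactly when some move reaches an L, and L when every move reaches a W.
No move ever increases a pile, so every position that can arise here has a ≤ 5 and b ≤ 2; it is enough to label the cells with 0 ≤ a ≤ 5 and 0 ≤ b ≤ 2.
Every move lowers a or b (never raises either), so fill the grid row by row in increasing a, and left to right within a row: each cell's successors are then already labelled.
      b=0  b=1  b=2
a=0:    L    L    L
a=1:    W    W    W
a=2:    W    W    W
a=3:    L    L    L
a=4:    W    W    W
a=5:    W    W    W
Cells with no legal move (terminal, hence L): (0,0), (0,1), (0,2).
The remaining L cells, each justified by listing all of its moves:
(3,0): →(2,0)(W), (1,0)(W) — all W, so L
(3,1): →(2,1)(W), (1,1)(W) — all W, so L
(3,2): →(2,2)(W), (1,2)(W) — all W, so L
Every other cell has at least one move into one of the L cells above, so it is W.
From (5,2), the L positions reachable in one move are: (3,2).

Move to (3,2).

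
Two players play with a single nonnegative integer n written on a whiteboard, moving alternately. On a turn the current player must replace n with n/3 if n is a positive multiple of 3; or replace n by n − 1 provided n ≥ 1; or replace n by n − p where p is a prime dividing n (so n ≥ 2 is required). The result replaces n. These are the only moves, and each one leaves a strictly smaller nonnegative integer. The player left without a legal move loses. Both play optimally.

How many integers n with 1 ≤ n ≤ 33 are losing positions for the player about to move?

Compute win/loss labels from the base case upward. A position with no move is L. Any other position is W if it can reach an L in one move, else L.
n=0: no move → L
n=1: reaches L-position 0 → W
n=2: reaches L-position 0 → W
n=3: reaches L-position 0 → W
n=4: only reaches 2(W), 3(W), all W → L
n=5: reaches L-position 0 → W
n=6: reaches L-position 4 → W
n=7: reaches L-position 0 → W
n=8: only reaches 6(W), 7(W), all W → L
n=9: reaches L-position 8 → W
n=10: reaches L-position 8 → W
n=11: reaches L-position 0 → W
n=12: reaches L-position 4 → W
n=13: reaches L-position 0 → W
n=14: only reaches 7(W), 12(W), 13(W), all W → L
n=15: reaches L-position 14 → W
n=16: reaches L-position 14 → W
n=17: reaches L-position 0 → W
n=18: only reaches 6(W), 15(W), 16(W), 17(W), all W → L
n=19: reaches L-position 0 → W
n=20: reaches L-position 18 → W
n=21: reaches L-position 14 → W
n=22: only reaches 11(W), 20(W), 21(W), all W → L
n=23: reaches L-position 0 → W
n=24: reaches L-position 8 → W
n=25: only reaches 20(W), 24(W), all W → L
n=26: reaches L-position 25 → W
n=27: only reaches 9(W), 24(W), 26(W), all W → L
n=28: reaches L-position 27 → W
n=29: reaches L-position 0 → W
n=30: reaches L-position 25 → W
n=31: reaches L-position 0 → W
n=32: only reaches 30(W), 31(W), all W → L
n=33: reaches L-position 22 → W
L entries with 1 ≤ n ≤ 33 (n=0 is outside the asked range and is not counted): n = 4, 8, 14, 18, 22, 25, 27, 32; that makes 8.

8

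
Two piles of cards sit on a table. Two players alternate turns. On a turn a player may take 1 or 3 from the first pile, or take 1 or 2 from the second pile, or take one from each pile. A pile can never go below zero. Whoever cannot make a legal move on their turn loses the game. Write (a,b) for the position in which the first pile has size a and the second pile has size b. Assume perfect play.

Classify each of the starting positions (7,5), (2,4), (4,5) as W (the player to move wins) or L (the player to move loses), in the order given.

(7,5): W, (2,4): L, (4,5): W

Classify positions by backward induction: terminal positions (no move available) are L. From any other position, the mover wins iff some move reaches an L.
No move ever increases a pile, so every position that can arise here has a ≤ 7 and b ≤ 5; it is enough to label the cells with 0 ≤ a ≤ 7 and 0 ≤ b ≤ 5.
Every move lowers a or b (never raises either), so fill the grid row by row in increasing a, and left to right within a row: each cell's successors are then already labelled.
      b=0  b=1  b=2  b=3  b=4  b=5
a=0:    L    W    W    L    W    W
a=1:    W    W    L    W    W    L
a=2:    L    W    W    W    L    W
a=3:    W    W    L    W    W    W
a=4:    L    W    W    W    L    W
a=5:    W    W    L    W    W    W
a=6:    L    W    W    W    L    W
a=7:    W    W    L    W    W    W
Cells with no legal move (terminal, hence L): (0,0).
The remaining L cells, each justified by listing all of its moves:
(0,3): moves to (0,2)(W), (0,1)(W); every one is W ⇒ L
(1,2): moves to (0,2)(W), (1,1)(W), (1,0)(W), (0,1)(W); every one is W ⇒ L
(1,5): moves to (0,5)(W), (1,4)(W), (1,3)(W), (0,4)(W); every one is W ⇒ L
(2,0): the only move is to (1,0)(W), a W ⇒ L
(2,4): moves to (1,4)(W), (2,3)(W), (2,2)(W), (1,3)(W); every one is W ⇒ L
(3,2): moves to (2,2)(W), (0,2)(W), (3,1)(W), (3,0)(W), (2,1)(W); every one is W ⇒ L
(4,0): moves to (3,0)(W), (1,0)(W); every one is W ⇒ L
(4,4): moves to (3,4)(W), (1,4)(W), (4,3)(W), (4,2)(W), (3,3)(W); every one is W ⇒ L
(5,2): moves to (4,2)(W), (2,2)(W), (5,1)(W), (5,0)(W), (4,1)(W); every one is W ⇒ L
(6,0): moves to (5,0)(W), (3,0)(W); every one is W ⇒ L
(6,4): moves to (5,4)(W), (3,4)(W), (6,3)(W), (6,2)(W), (5,3)(W); every one is W ⇒ L
(7,2): moves to (6,2)(W), (4,2)(W), (7,1)(W), (7,0)(W), (6,1)(W); every one is W ⇒ L
Every other cell has at least one move into one of the L cells above, so it is W.
(7,5): the move to (6,4) reaches an L cell, so W
(2,4): one of the L cells justified above, so L
(4,5): the move to (1,5) reaches an L cell, so W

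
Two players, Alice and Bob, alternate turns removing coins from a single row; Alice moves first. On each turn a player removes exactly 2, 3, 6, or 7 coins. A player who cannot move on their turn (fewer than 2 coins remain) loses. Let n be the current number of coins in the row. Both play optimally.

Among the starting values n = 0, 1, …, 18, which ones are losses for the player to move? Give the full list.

0, 1, 5, 9, 10, 14, 18

Build the W/L table. Terminal = L. A non-terminal position is W if it has a move to some L; otherwise it is L.
n=0: no move → L
n=1: no move → L
n=2: →0(L), so W
n=3: →1(L), so W
n=4: →1(L), so W
n=5: →3(W), 2(W) — all W, so L
n=6: →0(L), so W
n=7: →5(L), so W
n=8: →5(L), so W
n=9: →7(W), 6(W), 3(W), 2(W) — all W, so L
n=10: →8(W), 7(W), 4(W), 3(W) — all W, so L
n=11: →9(L), so W
n=12: →10(L), so W
n=13: →10(L), so W
n=14: →12(W), 11(W), 8(W), 7(W) — all W, so L
n=15: →9(L), so W
n=16: →14(L), so W
n=17: →14(L), so W
n=18: →16(W), 15(W), 12(W), 11(W) — all W, so L
Reading off the rows marked L gives the requested list; there are 7 such values of n.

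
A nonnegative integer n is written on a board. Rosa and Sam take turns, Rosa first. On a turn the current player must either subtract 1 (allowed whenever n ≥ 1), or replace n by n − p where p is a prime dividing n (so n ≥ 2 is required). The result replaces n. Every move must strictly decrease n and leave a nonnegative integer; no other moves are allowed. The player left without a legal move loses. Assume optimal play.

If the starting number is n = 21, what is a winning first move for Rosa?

Move to 20.

Classify positions by backward induction: terminal positions (no move available) are L. From any other position, the mover wins iff some move reaches an L.
n=0: no move → L
n=1: W (go to 0, an L position)
n=2: W (go to 0, an L position)
n=3: W (go to 0, an L position)
n=4: L (options 2(W), 3(W) are all W)
n=5: W (go to 0, an L position)
n=6: W (go to 4, an L position)
n=7: W (go to 0, an L position)
n=8: L (options 6(W), 7(W) are all W)
n=9: W (go to 8, an L position)
n=10: W (go to 8, an L position)
n=11: W (go to 0, an L position)
n=12: L (options 9(W), 10(W), 11(W) are all W)
n=13: W (go to 0, an L position)
n=14: W (go to 12, an L position)
n=15: W (go to 12, an L position)
n=16: L (options 14(W), 15(W) are all W)
n=17: W (go to 0, an L position)
n=18: W (go to 16, an L position)
n=19: W (go to 0, an L position)
n=20: L (options 15(W), 18(W), 19(W) are all W)
n=21: W (go to 20, an L position)
From 21, the L positions reachable in one move are: 20.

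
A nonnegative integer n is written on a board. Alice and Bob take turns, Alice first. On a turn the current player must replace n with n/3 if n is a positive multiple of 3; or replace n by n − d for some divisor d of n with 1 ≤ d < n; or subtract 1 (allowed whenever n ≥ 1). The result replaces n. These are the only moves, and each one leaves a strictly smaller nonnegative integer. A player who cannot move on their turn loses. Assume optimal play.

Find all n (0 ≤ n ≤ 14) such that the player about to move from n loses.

Use the standard recursion: the mover loses at a terminal position; elsewhere, the mover wins exactly when some move hands the opponent an L position.
n=0: no move → L
n=1: W (go to 0, an L position)
n=2: L (sole option 1(W) is W)
n=3: W (go to 2, an L position)
n=4: W (go to 2, an L position)
n=5: L (sole option 4(W) is W)
n=6: W (go to 2, an L position)
n=7: L (sole option 6(W) is W)
n=8: W (go to 7, an L position)
n=9: L (options 3(W), 6(W), 8(W) are all W)
n=10: W (go to 5, an L position)
n=11: L (sole option 10(W) is W)
n=12: W (go to 9, an L position)
n=13: L (sole option 12(W) is W)
n=14: W (go to 7, an L position)
Reading off the rows marked L gives the requested list; there are 7 such values of n.

0, 2, 5, 7, 9, 11, 13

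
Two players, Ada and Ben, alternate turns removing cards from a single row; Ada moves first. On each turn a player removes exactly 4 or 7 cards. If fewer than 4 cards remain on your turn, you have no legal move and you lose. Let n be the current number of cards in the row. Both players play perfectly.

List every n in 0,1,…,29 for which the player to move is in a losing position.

0, 1, 2, 3, 11, 12, 13, 14, 22, 23, 24, 25

Build the W/L table. Terminal = L. A non-terminal position is W if it has a move to some L; otherwise it is L.
n=0: no move → L
n=1: no move → L
n=2: no move → L
n=3: no move → L
n=4: →0(L), so W
n=5: →1(L), so W
n=6: →2(L), so W
n=7: →3(L), so W
n=8: →1(L), so W
n=9: →2(L), so W
n=10: →3(L), so W
n=11: →7(W), 4(W) — all W, so L
n=12: →8(W), 5(W) — all W, so L
n=13: →9(W), 6(W) — all W, so L
n=14: →10(W), 7(W) — all W, so L
n=15: →11(L), so W
n=16: →12(L), so W
n=17: →13(L), so W
n=18: →14(L), so W
n=19: →12(L), so W
n=20: →13(L), so W
n=21: →14(L), so W
n=22: →18(W), 15(W) — all W, so L
n=23: →19(W), 16(W) — all W, so L
n=24: →20(W), 17(W) — all W, so L
n=25: →21(W), 18(W) — all W, so L
n=26: →22(L), so W
n=27: →23(L), so W
n=28: →24(L), so W
n=29: →25(L), so W
The losing starting values of n are exactly the entries labelled L in this table (12 of them).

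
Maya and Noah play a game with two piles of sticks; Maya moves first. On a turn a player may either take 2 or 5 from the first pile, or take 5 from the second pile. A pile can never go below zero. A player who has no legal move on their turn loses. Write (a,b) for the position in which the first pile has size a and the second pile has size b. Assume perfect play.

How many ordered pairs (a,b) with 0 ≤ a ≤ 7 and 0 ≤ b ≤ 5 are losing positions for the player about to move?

23

Build the W/L table. Terminal = L. A non-terminal position is W if it has a move to some L; otherwise it is L.
Every move lowers a or b (never raises either), so fill the grid row by row in increasing a, and left to right within a row: each cell's successors are then already labelled.
      b=0  b=1  b=2  b=3  b=4  b=5
a=0:    L    L    L    L    L    W
a=1:    L    L    L    L    L    W
a=2:    W    W    W    W    W    L
a=3:    W    W    W    W    W    L
a=4:    L    L    L    L    L    W
a=5:    W    W    W    W    W    W
a=6:    W    W    W    W    W    L
a=7:    L    L    L    L    L    W
Cells with no legal move (terminal, hence L): (0,0), (0,1), (0,2), (0,3), (0,4), (1,0), (1,1), (1,2), (1,3), (1,4).
The remaining L cells, each justified by listing all of its moves:
(2,5): moves to (0,5)(W), (2,0)(W); every one is W ⇒ L
(3,5): moves to (1,5)(W), (3,0)(W); every one is W ⇒ L
(4,0): the only move is to (2,0)(W), a W ⇒ L
(4,1): the only move is to (2,1)(W), a W ⇒ L
(4,2): the only move is to (2,2)(W), a W ⇒ L
(4,3): the only move is to (2,3)(W), a W ⇒ L
(4,4): the only move is to (2,4)(W), a W ⇒ L
(6,5): moves to (4,5)(W), (1,5)(W), (6,0)(W); every one is W ⇒ L
(7,0): moves to (5,0)(W), (2,0)(W); every one is W ⇒ L
(7,1): moves to (5,1)(W), (2,1)(W); every one is W ⇒ L
(7,2): moves to (5,2)(W), (2,2)(W); every one is W ⇒ L
(7,3): moves to (5,3)(W), (2,3)(W); every one is W ⇒ L
(7,4): moves to (5,4)(W), (2,4)(W); every one is W ⇒ L
Every other cell has at least one move into one of the L cells above, so it is W.
L cells per row: a=0: 5, a=1: 5, a=2: 1, a=3: 1, a=4: 5, a=5: 0, a=6: 1, a=7: 5; total 23.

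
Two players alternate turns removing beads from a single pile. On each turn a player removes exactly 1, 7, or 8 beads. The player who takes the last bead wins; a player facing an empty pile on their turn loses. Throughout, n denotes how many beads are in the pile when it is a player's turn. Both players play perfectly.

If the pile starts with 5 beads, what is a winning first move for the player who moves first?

Remove 1, leaving 4.

Use the standard recursion: the mover loses at a terminal position; elsewhere, the mover wins exactly when some move hands the opponent an L position.
n=0: no move → L
n=1: →0(L), so W
n=2: →1(W) only, which is W, so L
n=3: →2(L), so W
n=4: →3(W) only, which is W, so L
n=5: →4(L), so W
From 5, the L positions reachable in one move are: 4.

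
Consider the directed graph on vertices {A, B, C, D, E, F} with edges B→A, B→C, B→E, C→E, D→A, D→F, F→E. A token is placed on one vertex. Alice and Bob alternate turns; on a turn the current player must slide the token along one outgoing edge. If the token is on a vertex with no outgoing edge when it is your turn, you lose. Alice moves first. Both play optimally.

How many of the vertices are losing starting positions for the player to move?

Compute win/loss labels from the base case upward. A position with no move is L. Any other position is W if it can reach an L in one move, else L.
Every edge goes from a vertex to one that appears earlier in the order E, A, C, B, F, D, so processing vertices in that order labels each vertex after all of its successors.
E: no outgoing edge → L
A: no outgoing edge → L
C: reaches L-position E → W
B: reaches L-position A → W
F: reaches L-position E → W
D: reaches L-position A → W
The L vertices are A, E; that is 2 in all.

2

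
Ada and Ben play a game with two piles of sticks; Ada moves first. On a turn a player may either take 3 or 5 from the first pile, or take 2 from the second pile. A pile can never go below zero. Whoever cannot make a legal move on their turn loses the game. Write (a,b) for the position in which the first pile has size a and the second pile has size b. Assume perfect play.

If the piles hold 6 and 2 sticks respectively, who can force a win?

Classify positions by backward induction: terminal positions (no move available) are L. From any other position, the mover wins iff some move reaches an L.
No move ever increases a pile, so every position that can arise here has a ≤ 6 and b ≤ 2; it is enough to label the cells with 0 ≤ a ≤ 6 and 0 ≤ b ≤ 2.
Every move lowers a or b (never raises either), so fill the grid row by row in increasing a, and left to right within a row: each cell's successors are then already labelled.
      b=0  b=1  b=2
a=0:    L    L    W
a=1:    L    L    W
a=2:    L    L    W
a=3:    W    W    L
a=4:    W    W    L
a=5:    W    W    L
a=6:    W    W    W
Cells with no legal move (terminal, hence L): (0,0), (0,1), (1,0), (1,1), (2,0), (2,1).
The remaining L cells, each justified by listing all of its moves:
(3,2): L (options (0,2)(W), (3,0)(W) are all W)
(4,2): L (options (1,2)(W), (4,0)(W) are all W)
(5,2): L (options (2,2)(W), (0,2)(W), (5,0)(W) are all W)
Every other cell has at least one move into one of the L cells above, so it is W.
From (6,2) Ada can move to (3,2), reaching an L position.

Ada wins.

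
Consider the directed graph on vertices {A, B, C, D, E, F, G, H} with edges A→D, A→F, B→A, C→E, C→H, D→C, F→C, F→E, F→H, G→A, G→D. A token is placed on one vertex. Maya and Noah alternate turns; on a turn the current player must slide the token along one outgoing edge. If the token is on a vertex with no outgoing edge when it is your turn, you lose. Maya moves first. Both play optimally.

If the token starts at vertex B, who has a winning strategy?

Noah wins.

Label each position W (a win for the player to move) or L (a loss). A position with no legal move is L; any other position is W exactly when some move reaches an L, and L when every move reaches a W.
Every edge goes from a vertex to one that appears earlier in the order H, E, C, F, D, A, G, B, so processing vertices in that order labels each vertex after all of its successors.
H: no outgoing edge → L
E: no outgoing edge → L
C: can move to E, which is L ⇒ W
F: can move to E, which is L ⇒ W
D: the only move is to C(W), a W ⇒ L
A: can move to D, which is L ⇒ W
G: can move to D, which is L ⇒ W
B: the only move is to A(W), a W ⇒ L
Every move from B reaches a W position, so the mover loses.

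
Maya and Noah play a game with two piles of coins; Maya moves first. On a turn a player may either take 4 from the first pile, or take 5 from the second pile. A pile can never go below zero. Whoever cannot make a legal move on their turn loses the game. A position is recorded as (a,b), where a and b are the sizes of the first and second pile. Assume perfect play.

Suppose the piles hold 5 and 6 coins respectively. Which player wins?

Noah wins.

Build the W/L table. Terminal = L. A non-terminal position is W if it has a move to some L; otherwise it is L.
No move ever increases a pile, so every position that can arise here has a ≤ 5 and b ≤ 6; it is enough to label the cells with 0 ≤ a ≤ 5 and 0 ≤ b ≤ 6.
Every move lowers a or b (never raises either), so fill the grid row by row in increasing a, and left to right within a row: each cell's successors are then already labelled.
      b=0  b=1  b=2  b=3  b=4  b=5  b=6
a=0:    L    L    L    L    L    W    W
a=1:    L    L    L    L    L    W    W
a=2:    L    L    L    L    L    W    W
a=3:    L    L    L    L    L    W    W
a=4:    W    W    W    W    W    L    L
a=5:    W    W    W    W    W    L    L
Cells with no legal move (terminal, hence L): (0,0), (0,1), (0,2), (0,3), (0,4), (1,0), (1,1), (1,2), (1,3), (1,4), (2,0), (2,1), (2,2), (2,3), (2,4), (3,0), (3,1), (3,2), (3,3), (3,4).
The remaining L cells, each justified by listing all of its moves:
(4,5): only reaches (0,5)(W), (4,0)(W), all W → L
(4,6): only reaches (0,6)(W), (4,1)(W), all W → L
(5,5): only reaches (1,5)(W), (5,0)(W), all W → L
(5,6): only reaches (1,6)(W), (5,1)(W), all W → L
Every other cell has at least one move into one of the L cells above, so it is W.
The starting position (5,6) is L: whatever Maya does, the opponent receives a W position.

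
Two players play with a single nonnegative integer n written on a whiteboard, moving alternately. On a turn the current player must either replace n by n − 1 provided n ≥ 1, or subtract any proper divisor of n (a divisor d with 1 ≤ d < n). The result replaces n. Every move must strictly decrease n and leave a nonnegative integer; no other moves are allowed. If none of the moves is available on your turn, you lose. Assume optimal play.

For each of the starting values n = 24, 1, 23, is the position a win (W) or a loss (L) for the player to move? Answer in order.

24: W, 1: W, 23: L

Classify positions by backward induction: terminal positions (no move available) are L. From any other position, the mover wins iff some move reaches an L.
n=0: no move → L
n=1: can move to 0, which is L ⇒ W
n=2: the only move is to 1(W), a W ⇒ L
n=3: can move to 2, which is L ⇒ W
n=4: can move to 2, which is L ⇒ W
n=5: the only move is to 4(W), a W ⇒ L
n=6: can move to 5, which is L ⇒ W
n=7: the only move is to 6(W), a W ⇒ L
n=8: can move to 7, which is L ⇒ W
n=9: moves to 6(W), 8(W); every one is W ⇒ L
n=10: can move to 5, which is L ⇒ W
n=11: the only move is to 10(W), a W ⇒ L
n=12: can move to 9, which is L ⇒ W
n=13: the only move is to 12(W), a W ⇒ L
n=14: can move to 7, which is L ⇒ W
n=15: moves to 10(W), 12(W), 14(W); every one is W ⇒ L
n=16: can move to 15, which is L ⇒ W
n=17: the only move is to 16(W), a W ⇒ L
n=18: can move to 9, which is L ⇒ W
n=19: the only move is to 18(W), a W ⇒ L
n=20: can move to 15, which is L ⇒ W
n=21: moves to 14(W), 18(W), 20(W); every one is W ⇒ L
n=22: can move to 11, which is L ⇒ W
n=23: the only move is to 22(W), a W ⇒ L
n=24: can move to 21, which is L ⇒ W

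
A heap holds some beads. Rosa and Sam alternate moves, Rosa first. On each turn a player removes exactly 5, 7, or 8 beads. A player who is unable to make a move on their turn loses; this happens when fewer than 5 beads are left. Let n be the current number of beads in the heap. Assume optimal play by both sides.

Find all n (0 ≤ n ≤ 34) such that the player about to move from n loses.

Use the standard recursion: the mover loses at a terminal position; elsewhere, the mover wins exactly when some move hands the opponent an L position.
n=0: no move → L
n=1: no move → L
n=2: no move → L
n=3: no move → L
n=4: no move → L
n=5: →0(L), so W
n=6: →1(L), so W
n=7: →2(L), so W
n=8: →3(L), so W
n=9: →4(L), so W
n=10: →3(L), so W
n=11: →4(L), so W
n=12: →4(L), so W
n=13: →8(W), 6(W), 5(W) — all W, so L
n=14: →9(W), 7(W), 6(W) — all W, so L
n=15: →10(W), 8(W), 7(W) — all W, so L
n=16: →11(W), 9(W), 8(W) — all W, so L
n=17: →12(W), 10(W), 9(W) — all W, so L
n=18: →13(L), so W
n=19: →14(L), so W
n=20: →15(L), so W
n=21: →16(L), so W
n=22: →17(L), so W
n=23: →16(L), so W
n=24: →17(L), so W
n=25: →17(L), so W
n=26: →21(W), 19(W), 18(W) — all W, so L
n=27: →22(W), 20(W), 19(W) — all W, so L
n=28: →23(W), 21(W), 20(W) — all W, so L
n=29: →24(W), 22(W), 21(W) — all W, so L
n=30: →25(W), 23(W), 22(W) — all W, so L
n=31: →26(L), so W
n=32: →27(L), so W
n=33: →28(L), so W
n=34: →29(L), so W
The losing starting values of n are exactly the entries labelled L in this table (15 of them).

0, 1, 2, 3, 4, 13, 14, 15, 16, 17, 26, 27, 28, 29, 30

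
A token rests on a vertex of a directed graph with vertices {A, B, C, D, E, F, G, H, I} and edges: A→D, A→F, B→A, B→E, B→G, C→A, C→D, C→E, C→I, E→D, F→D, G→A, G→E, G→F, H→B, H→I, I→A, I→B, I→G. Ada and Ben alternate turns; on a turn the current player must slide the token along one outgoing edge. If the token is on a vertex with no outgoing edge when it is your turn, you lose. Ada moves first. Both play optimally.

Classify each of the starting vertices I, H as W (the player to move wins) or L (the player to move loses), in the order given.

Positions with no move are L. A position that does have a move is losing for the player to move precisely when every available move leads to a winning position for the opponent. Fill in the labels:
Every edge goes from a vertex to one that appears earlier in the order D, F, A, E, G, B, I, H, C, so processing vertices in that order labels each vertex after all of its successors.
D: no outgoing edge → L
F: reaches L-position D → W
A: reaches L-position D → W
E: reaches L-position D → W
G: only reaches E(W), A(W), F(W), all W → L
B: reaches L-position G → W
I: reaches L-position G → W
H: only reaches I(W), B(W), all W → L
C: reaches L-position D → W

I: W, H: L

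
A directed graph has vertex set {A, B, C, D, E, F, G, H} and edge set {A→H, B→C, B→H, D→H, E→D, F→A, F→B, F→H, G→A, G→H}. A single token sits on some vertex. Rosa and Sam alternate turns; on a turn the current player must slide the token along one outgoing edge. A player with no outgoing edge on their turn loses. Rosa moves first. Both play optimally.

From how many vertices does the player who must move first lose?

Work bottom-up. With no move the player to move loses. Otherwise the position is W if at least one move leads to an L position for the opponent, and L if every move leads to a W.
Every edge goes from a vertex to one that appears earlier in the order H, C, D, A, B, E, G, F, so processing vertices in that order labels each vertex after all of its successors.
H: no outgoing edge → L
C: no outgoing edge → L
D: →H(L), so W
A: →H(L), so W
B: →C(L), so W
E: →D(W) only, which is W, so L
G: →H(L), so W
F: →H(L), so W
The L vertices are C, E, H; that is 3 in all.

3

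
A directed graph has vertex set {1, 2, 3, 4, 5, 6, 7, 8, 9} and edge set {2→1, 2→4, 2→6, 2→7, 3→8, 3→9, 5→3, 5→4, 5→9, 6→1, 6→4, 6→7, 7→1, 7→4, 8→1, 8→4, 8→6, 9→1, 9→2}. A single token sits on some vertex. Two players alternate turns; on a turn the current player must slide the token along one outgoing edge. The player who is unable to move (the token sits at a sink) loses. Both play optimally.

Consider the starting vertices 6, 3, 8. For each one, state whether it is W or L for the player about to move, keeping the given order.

Work bottom-up. With no move the player to move loses. Otherwise the position is W if at least one move leads to an L position for the opponent, and L if every move leads to a W.
Every edge goes from a vertex to one that appears earlier in the order 1, 4, 7, 6, 8, 2, 9, 3, 5, so processing vertices in that order labels each vertex after all of its successors.
1: no outgoing edge → L
4: no outgoing edge → L
7: can move to 4, which is L ⇒ W
6: can move to 4, which is L ⇒ W
8: can move to 4, which is L ⇒ W
2: can move to 4, which is L ⇒ W
9: can move to 1, which is L ⇒ W
3: moves to 9(W), 8(W); every one is W ⇒ L
5: can move to 3, which is L ⇒ W

6: W, 3: L, 8: W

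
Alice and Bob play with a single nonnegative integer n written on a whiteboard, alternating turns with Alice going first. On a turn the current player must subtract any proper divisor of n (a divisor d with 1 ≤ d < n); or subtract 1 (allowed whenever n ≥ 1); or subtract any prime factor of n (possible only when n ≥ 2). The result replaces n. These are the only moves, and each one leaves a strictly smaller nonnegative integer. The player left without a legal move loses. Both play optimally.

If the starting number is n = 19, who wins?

Use the standard recursion: the mover loses at a terminal position; elsewhere, the mover wins exactly when some move hands the opponent an L position.
n=0: no move → L
n=1: can move to 0, which is L ⇒ W
n=2: can move to 0, which is L ⇒ W
n=3: can move to 0, which is L ⇒ W
n=4: moves to 2(W), 3(W); every one is W ⇒ L
n=5: can move to 0, which is L ⇒ W
n=6: can move to 4, which is L ⇒ W
n=7: can move to 0, which is L ⇒ W
n=8: can move to 4, which is L ⇒ W
n=9: moves to 6(W), 8(W); every one is W ⇒ L
n=10: can move to 9, which is L ⇒ W
n=11: can move to 0, which is L ⇒ W
n=12: can move to 9, which is L ⇒ W
n=13: can move to 0, which is L ⇒ W
n=14: moves to 7(W), 12(W), 13(W); every one is W ⇒ L
n=15: can move to 14, which is L ⇒ W
n=16: can move to 14, which is L ⇒ W
n=17: can move to 0, which is L ⇒ W
n=18: can move to 9, which is L ⇒ W
n=19: can move to 0, which is L ⇒ W
From 19 Alice can move to 0, reaching an L position.

Alice wins.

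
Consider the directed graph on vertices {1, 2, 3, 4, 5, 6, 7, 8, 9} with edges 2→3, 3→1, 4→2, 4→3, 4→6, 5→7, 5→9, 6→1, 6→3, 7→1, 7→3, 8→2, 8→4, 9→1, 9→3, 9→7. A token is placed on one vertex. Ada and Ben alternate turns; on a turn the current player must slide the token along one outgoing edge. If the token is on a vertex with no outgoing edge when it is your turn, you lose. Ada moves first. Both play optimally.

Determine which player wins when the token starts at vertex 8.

Label each position W (a win for the player to move) or L (a loss). A position with no legal move is L; any other position is W exactly when some move reaches an L, and L when every move reaches a W.
Every edge goes from a vertex to one that appears earlier in the order 1, 3, 7, 9, 2, 6, 5, 4, 8, so processing vertices in that order labels each vertex after all of its successors.
1: no outgoing edge → L
3: W (go to 1, an L position)
7: W (go to 1, an L position)
9: W (go to 1, an L position)
2: L (sole option 3(W) is W)
6: W (go to 1, an L position)
5: L (options 9(W), 7(W) are all W)
4: W (go to 2, an L position)
8: W (go to 2, an L position)
The starting position 8 is W: Ada should move to 2, handing over an L position.

Ada wins.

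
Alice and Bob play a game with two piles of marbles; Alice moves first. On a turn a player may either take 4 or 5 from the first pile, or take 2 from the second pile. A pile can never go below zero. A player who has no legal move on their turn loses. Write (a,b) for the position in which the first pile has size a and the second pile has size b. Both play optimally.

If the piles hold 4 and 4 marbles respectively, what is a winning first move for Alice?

Move to (0,4).

Positions with no move are L. A position that does have a move is losing for the player to move precisely when every available move leads to a winning position for the opponent. Fill in the labels:
No move ever increases a pile, so every position that can arise here has a ≤ 4 and b ≤ 4; it is enough to label the cells with 0 ≤ a ≤ 4 and 0 ≤ b ≤ 4.
Every move lowers a or b (never raises either), so fill the grid row by row in increasing a, and left to right within a row: each cell's successors are then already labelled.
      b=0  b=1  b=2  b=3  b=4
a=0:    L    L    W    W    L
a=1:    L    L    W    W    L
a=2:    L    L    W    W    L
a=3:    L    L    W    W    L
a=4:    W    W    L    L    W
Cells with no legal move (terminal, hence L): (0,0), (0,1), (1,0), (1,1), (2,0), (2,1), (3,0), (3,1).
The remaining L cells, each justified by listing all of its moves:
(0,4): →(0,2)(W) only, which is W, so L
(1,4): →(1,2)(W) only, which is W, so L
(2,4): →(2,2)(W) only, which is W, so L
(3,4): →(3,2)(W) only, which is W, so L
(4,2): →(0,2)(W), (4,0)(W) — all W, so L
(4,3): →(0,3)(W), (4,1)(W) — all W, so L
Every other cell has at least one move into one of the L cells above, so it is W.
From (4,4), the L positions reachable in one move are: (0,4), (4,2). Any move reaching one of these is winning.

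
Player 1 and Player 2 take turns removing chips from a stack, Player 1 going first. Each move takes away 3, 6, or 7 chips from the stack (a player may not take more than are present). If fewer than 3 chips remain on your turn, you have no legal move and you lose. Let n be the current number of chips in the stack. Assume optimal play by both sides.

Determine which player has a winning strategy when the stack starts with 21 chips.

Work bottom-up. With no move the player to move loses. Otherwise the position is W if at least one move leads to an L position for the opponent, and L if every move leads to a W.
n=0: no move → L
n=1: no move → L
n=2: no move → L
n=3: reaches L-position 0 → W
n=4: reaches L-position 1 → W
n=5: reaches L-position 2 → W
n=6: reaches L-position 0 → W
n=7: reaches L-position 1 → W
n=8: reaches L-position 2 → W
n=9: reaches L-position 2 → W
n=10: only reaches 7(W), 4(W), 3(W), all W → L
n=11: only reaches 8(W), 5(W), 4(W), all W → L
n=12: only reaches 9(W), 6(W), 5(W), all W → L
n=13: reaches L-position 10 → W
n=14: reaches L-position 11 → W
n=15: reaches L-position 12 → W
n=16: reaches L-position 10 → W
n=17: reaches L-position 11 → W
n=18: reaches L-position 12 → W
n=19: reaches L-position 12 → W
n=20: only reaches 17(W), 14(W), 13(W), all W → L
n=21: only reaches 18(W), 15(W), 14(W), all W → L
The starting position 21 is L: whatever Player 1 does, the opponent receives a W position.

Player 2 wins.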